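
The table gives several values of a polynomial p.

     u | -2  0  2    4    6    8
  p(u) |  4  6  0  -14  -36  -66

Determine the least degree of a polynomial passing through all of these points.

2

Forward differences of the values at u = -2, 0, 2, 4, 6, 8:
  p  : 4  6  0  -14  -36  -66
  Δ  : 2  -6  -14  -22  -30
  Δ^2: -8  -8  -8  -8
  Δ^3: 0  0  0
  Δ^4: 0  0
  Δ^5: 0
The second differences are constant (-8) and nonzero, while all higher differences vanish, so the minimal degree is 2.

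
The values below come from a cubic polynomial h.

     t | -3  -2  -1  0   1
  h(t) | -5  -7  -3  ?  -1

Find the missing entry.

1

On equispaced nodes a degree-3 polynomial has vanishing fourth forward difference, so
  h(-3) - 4·h(-2) + 6·h(-1) - 4·h(0) + h(1) = 0.
Substituting the known values and solving for h(0):
  -4·h(0) = -4
  h(0) = 1.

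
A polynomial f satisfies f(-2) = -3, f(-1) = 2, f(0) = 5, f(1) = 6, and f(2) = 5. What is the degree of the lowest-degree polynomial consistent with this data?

Forward differences of the values at s = -2, -1, 0, 1, 2:
  f  : -3  2  5  6  5
  Δ  : 5  3  1  -1
  Δ^2: -2  -2  -2
  Δ^3: 0  0
  Δ^4: 0
The second differences are constant (-2) and nonzero, while all higher differences vanish, so the minimal degree is 2.

2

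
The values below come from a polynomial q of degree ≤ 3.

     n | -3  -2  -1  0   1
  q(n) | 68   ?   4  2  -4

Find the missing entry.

On equispaced nodes a degree-3 polynomial has vanishing fourth forward difference, so
  q(-3) - 4·q(-2) + 6·q(-1) - 4·q(0) + q(1) = 0.
Substituting the known values and solving for q(-2):
  -4·q(-2) = -80
  q(-2) = 20.

20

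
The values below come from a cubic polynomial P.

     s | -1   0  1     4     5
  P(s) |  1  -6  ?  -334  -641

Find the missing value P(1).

-13

The 4 known points determine the degree-3 polynomial uniquely.
Write P(s) = as^3 + bs^2 + cs + d. Substituting each data point gives a linear system:
  -a + b - c + d = 1
  d = -6
  64a + 16b + 4c + d = -334
  125a + 25b + 5c + d = -641
Solving the system yields a = -5, b = 0, c = -2, d = -6.
So P(s) = -5s^3 - 2s - 6.
Then P(1) = -13.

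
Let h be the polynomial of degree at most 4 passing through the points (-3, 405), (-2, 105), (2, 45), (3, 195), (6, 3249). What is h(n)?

Write h(n) = an^4 + bn^3 + cn^2 + dn + e. Substituting each data point gives a linear system:
  81a - 27b + 9c - 3d + e = 405
  16a - 8b + 4c - 2d + e = 105
  16a + 8b + 4c + 2d + e = 45
  81a + 27b + 9c + 3d + e = 195
  1296a + 216b + 36c + 6d + e = 3249
Solving the system yields a = 3, b = -4, c = 6, d = 1, e = 3.
So h(n) = 3n⁴ - 4n³ + 6n² + n + 3.
Check: h(2) = 45. ✓

h(n) = 3n^4 - 4n^3 + 6n^2 + n + 3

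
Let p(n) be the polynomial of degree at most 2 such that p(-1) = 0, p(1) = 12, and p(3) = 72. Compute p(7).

336

Forward differences of the values at n = -1, 1, 3:
  p  : 0  12  72
  Δ  : 12  60
  Δ^2: 48
The second differences are constant, confirming degree 2.
Interpolating (Newton forward form) and evaluating at n = 7 gives p(7) = 336.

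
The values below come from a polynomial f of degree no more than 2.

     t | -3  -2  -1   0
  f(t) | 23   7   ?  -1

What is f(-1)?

The 3 known points determine the degree-2 polynomial uniquely.
Write f(t) = at^2 + bt + c. Substituting each data point gives a linear system:
  9a - 3b + c = 23
  4a - 2b + c = 7
  c = -1
Solving the system yields a = 4, b = 4, c = -1.
So f(t) = 4t² + 4t - 1.
Then f(-1) = -1.

-1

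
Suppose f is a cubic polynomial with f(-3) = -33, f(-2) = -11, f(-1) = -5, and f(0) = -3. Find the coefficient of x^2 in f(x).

Write f(x) = ax^3 + bx^2 + cx + d. Substituting each data point gives a linear system:
  -27a + 9b - 3c + d = -33
  -8a + 4b - 2c + d = -11
  -a + b - c + d = -5
  d = -3
Solving the system yields a = 2, b = 4, c = 4, d = -3.
So f(x) = 2x^3 + 4x^2 + 4x - 3.
The coefficient of x^2 is 4.

4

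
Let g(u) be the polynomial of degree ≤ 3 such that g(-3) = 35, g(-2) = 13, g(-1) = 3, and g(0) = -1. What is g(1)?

-5

Forward differences of the values at u = -3, -2, -1, 0:
  g  : 35  13  3  -1
  Δ  : -22  -10  -4
  Δ^2: 12  6
  Δ^3: -6
The third differences are constant, confirming degree 3.
Interpolating (Newton forward form) and evaluating at u = 1 gives g(1) = -5.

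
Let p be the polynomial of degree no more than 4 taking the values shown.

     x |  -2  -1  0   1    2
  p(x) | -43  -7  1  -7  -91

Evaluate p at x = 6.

-4907

Write p(x) = ax^4 + bx^3 + cx^2 + dx + e. Substituting each data point gives a linear system:
  16a - 8b + 4c - 2d + e = -43
  a - b + c - d + e = -7
  e = 1
  a + b + c + d + e = -7
  16a + 8b + 4c + 2d + e = -91
Solving the system yields a = -3, b = -4, c = -5, d = 4, e = 1.
So p(x) = -3x^4 - 4x^3 - 5x^2 + 4x + 1.
Then p(6) = -4907.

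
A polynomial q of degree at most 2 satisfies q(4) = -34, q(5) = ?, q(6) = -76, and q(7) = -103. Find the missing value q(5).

The 3 known points determine the degree-2 polynomial uniquely.
Write q(u) = au^2 + bu + c. Substituting each data point gives a linear system:
  16a + 4b + c = -34
  36a + 6b + c = -76
  49a + 7b + c = -103
Solving the system yields a = -2, b = -1, c = 2.
So q(u) = -2u² - u + 2.
Then q(5) = -53.

-53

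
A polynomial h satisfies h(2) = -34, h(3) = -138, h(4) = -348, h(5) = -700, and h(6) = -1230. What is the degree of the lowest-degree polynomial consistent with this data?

3

Forward differences of the values at x = 2, 3, 4, 5, 6:
  h  : -34  -138  -348  -700  -1230
  Δ  : -104  -210  -352  -530
  Δ^2: -106  -142  -178
  Δ^3: -36  -36
  Δ^4: 0
The third differences are constant (-36) and nonzero, while all higher differences vanish, so the minimal degree is 3.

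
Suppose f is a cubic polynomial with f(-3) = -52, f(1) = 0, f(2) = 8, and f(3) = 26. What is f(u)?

f(u) = u^3 - u^2 + 4u - 4

Using the Lagrange interpolation formula with nodes -3, 1, 2, 3:
  L_0(u) = (u - 1)(u - 2)(u - 3) / -120
  L_1(u) = (u + 3)(u - 2)(u - 3) / 8
  L_2(u) = (u + 3)(u - 1)(u - 3) / -5
  L_3(u) = (u + 3)(u - 1)(u - 2) / 12
Then f(u) = -52·L_0(u) + 0·L_1(u) + 8·L_2(u) + 26·L_3(u).
Expanding and collecting terms gives f(u) = u^3 - u^2 + 4u - 4.
Check: f(2) = 8. ✓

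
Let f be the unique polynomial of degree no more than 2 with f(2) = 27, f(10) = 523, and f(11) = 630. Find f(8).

339

Using the Lagrange interpolation formula with nodes 2, 10, 11:
  L_0(n) = (n - 10)(n - 11) / 72
  L_1(n) = (n - 2)(n - 11) / -8
  L_2(n) = (n - 2)(n - 10) / 9
Then f(n) = 27·L_0(n) + 523·L_1(n) + 630·L_2(n).
Expanding and collecting terms gives f(n) = 5n^2 + 2n + 3.
Evaluating at n = 8: f(8) = 339.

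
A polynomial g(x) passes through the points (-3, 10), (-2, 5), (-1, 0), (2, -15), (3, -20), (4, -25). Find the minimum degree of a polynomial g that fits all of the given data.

Divided differences on the nodes -3, -2, -1, 2, 3, 4:
  order 0: 10  5  0  -15  -20  -25
  order 1: -5  -5  -5  -5  -5
  order 2: 0  0  0  0
  order 3: 0  0  0
  order 4: 0  0
  order 5: 0
The order-1 divided differences are all -5 (nonzero) and every higher order vanishes, so the data lies on a polynomial of degree exactly 1.

1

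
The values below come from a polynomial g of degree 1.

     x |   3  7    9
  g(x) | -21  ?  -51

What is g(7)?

-41

The 2 known points determine the degree-1 polynomial uniquely.
Write g(x) = ax + b. Substituting each data point gives a linear system:
  3a + b = -21
  9a + b = -51
Solving the system yields a = -5, b = -6.
So g(x) = -5x - 6.
Then g(7) = -41.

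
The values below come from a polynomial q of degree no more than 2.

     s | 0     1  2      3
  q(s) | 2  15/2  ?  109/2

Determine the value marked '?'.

25

The 3 known points determine the degree-2 polynomial uniquely.
Write q(s) = as^2 + bs + c. Substituting each data point gives a linear system:
  c = 2
  a + b + c = 15/2
  9a + 3b + c = 109/2
Solving the system yields a = 6, b = -1/2, c = 2.
So q(s) = 6s^2 - (1/2)s + 2.
Then q(2) = 25.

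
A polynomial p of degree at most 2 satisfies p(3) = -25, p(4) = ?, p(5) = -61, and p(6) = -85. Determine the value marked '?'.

-41

On equispaced nodes a degree-2 polynomial has vanishing third forward difference, so
  - p(3) + 3·p(4) - 3·p(5) + p(6) = 0.
Substituting the known values and solving for p(4):
  3·p(4) = -123
  p(4) = -41.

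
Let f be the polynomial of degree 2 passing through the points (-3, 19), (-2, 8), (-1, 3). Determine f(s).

f(s) = 3s^2 + 4s + 4

Using the Lagrange interpolation formula with nodes -3, -2, -1:
  L_0(s) = (s + 2)(s + 1) / 2
  L_1(s) = (s + 3)(s + 1) / -1
  L_2(s) = (s + 3)(s + 2) / 2
Then f(s) = 19·L_0(s) + 8·L_1(s) + 3·L_2(s).
Expanding and collecting terms gives f(s) = 3s^2 + 4s + 4.
Check: f(-2) = 8. ✓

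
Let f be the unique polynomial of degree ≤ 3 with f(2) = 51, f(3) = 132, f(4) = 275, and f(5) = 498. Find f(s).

Write f(s) = as^3 + bs^2 + cs + d. Substituting each data point gives a linear system:
  8a + 4b + 2c + d = 51
  27a + 9b + 3c + d = 132
  64a + 16b + 4c + d = 275
  125a + 25b + 5c + d = 498
Solving the system yields a = 3, b = 4, c = 4, d = 3.
So f(s) = 3s³ + 4s² + 4s + 3.
Check: f(4) = 275. ✓

f(s) = 3s^3 + 4s^2 + 4s + 3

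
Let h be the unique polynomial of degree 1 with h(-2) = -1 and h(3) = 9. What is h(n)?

Write h(n) = an + b. Substituting each data point gives a linear system:
  -2a + b = -1
  3a + b = 9
Solving the system yields a = 2, b = 3.
So h(n) = 2n + 3.
Check: h(-2) = -1. ✓

h(n) = 2n + 3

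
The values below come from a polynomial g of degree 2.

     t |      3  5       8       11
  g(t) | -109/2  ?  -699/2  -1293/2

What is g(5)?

-285/2

The 3 known points determine the degree-2 polynomial uniquely.
Write g(t) = at^2 + bt + c. Substituting each data point gives a linear system:
  9a + 3b + c = -109/2
  64a + 8b + c = -699/2
  121a + 11b + c = -1293/2
Solving the system yields a = -5, b = -4, c = 5/2.
So g(t) = -5t² - 4t + 5/2.
Then g(5) = -285/2.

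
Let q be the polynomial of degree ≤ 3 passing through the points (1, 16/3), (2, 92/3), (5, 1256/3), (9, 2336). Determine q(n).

Write q(n) = an^3 + bn^2 + cn + d. Substituting each data point gives a linear system:
  a + b + c + d = 16/3
  8a + 4b + 2c + d = 92/3
  125a + 25b + 5c + d = 1256/3
  729a + 81b + 9c + d = 2336
Solving the system yields a = 3, b = 2, c = -5/3, d = 2.
So q(n) = 3n^3 + 2n^2 - (5/3)n + 2.
Check: q(5) = 1256/3. ✓

q(n) = 3n^3 + 2n^2 - (5/3)n + 2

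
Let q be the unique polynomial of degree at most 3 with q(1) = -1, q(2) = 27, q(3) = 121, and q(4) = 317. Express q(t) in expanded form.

q(t) = 6t^3 - 3t^2 - 5t + 1

Write q(t) = at^3 + bt^2 + ct + d. Substituting each data point gives a linear system:
  a + b + c + d = -1
  8a + 4b + 2c + d = 27
  27a + 9b + 3c + d = 121
  64a + 16b + 4c + d = 317
Solving the system yields a = 6, b = -3, c = -5, d = 1.
So q(t) = 6t^3 - 3t^2 - 5t + 1.
Check: q(4) = 317. ✓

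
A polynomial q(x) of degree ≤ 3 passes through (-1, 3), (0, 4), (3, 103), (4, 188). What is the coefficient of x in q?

6

Write q(x) = ax^3 + bx^2 + cx + d. Substituting each data point gives a linear system:
  -a + b - c + d = 3
  d = 4
  27a + 9b + 3c + d = 103
  64a + 16b + 4c + d = 188
Solving the system yields a = 1, b = 6, c = 6, d = 4.
So q(x) = x^3 + 6x^2 + 6x + 4.
The coefficient of x is 6.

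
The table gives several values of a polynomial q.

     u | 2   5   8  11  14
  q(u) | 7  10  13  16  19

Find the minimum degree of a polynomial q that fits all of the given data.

Forward differences of the values at u = 2, 5, 8, 11, 14:
  q  : 7  10  13  16  19
  Δ  : 3  3  3  3
  Δ^2: 0  0  0
  Δ^3: 0  0
  Δ^4: 0
The first differences are constant (3) and nonzero, while all higher differences vanish, so the minimal degree is 1.

1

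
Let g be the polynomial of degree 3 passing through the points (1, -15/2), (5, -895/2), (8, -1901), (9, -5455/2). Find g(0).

-5

Using the Lagrange interpolation formula with nodes 1, 5, 8, 9:
  L_0(x) = (x - 5)(x - 8)(x - 9) / -224
  L_1(x) = (x - 1)(x - 8)(x - 9) / 48
  L_2(x) = (x - 1)(x - 5)(x - 9) / -21
  L_3(x) = (x - 1)(x - 5)(x - 8) / 32
Then g(x) = -15/2·L_0(x) - 895/2·L_1(x) - 1901·L_2(x) - 5455/2·L_3(x).
Expanding and collecting terms gives g(x) = -4x³ + (5/2)x² - x - 5.
Evaluating at x = 0: g(0) = -5.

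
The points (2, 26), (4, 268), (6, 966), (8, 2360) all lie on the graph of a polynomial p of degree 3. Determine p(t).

p(t) = 5t^3 - 3t^2 - t

Using the Lagrange interpolation formula with nodes 2, 4, 6, 8:
  L_0(t) = (t - 4)(t - 6)(t - 8) / -48
  L_1(t) = (t - 2)(t - 6)(t - 8) / 16
  L_2(t) = (t - 2)(t - 4)(t - 8) / -16
  L_3(t) = (t - 2)(t - 4)(t - 6) / 48
Then p(t) = 26·L_0(t) + 268·L_1(t) + 966·L_2(t) + 2360·L_3(t).
Expanding and collecting terms gives p(t) = 5t³ - 3t² - t.
Check: p(8) = 2360. ✓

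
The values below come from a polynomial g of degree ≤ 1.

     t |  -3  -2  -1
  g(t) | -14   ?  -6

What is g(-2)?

On equispaced nodes a degree-1 polynomial has vanishing second forward difference, so
  g(-3) - 2·g(-2) + g(-1) = 0.
Substituting the known values and solving for g(-2):
  -2·g(-2) = 20
  g(-2) = -10.

-10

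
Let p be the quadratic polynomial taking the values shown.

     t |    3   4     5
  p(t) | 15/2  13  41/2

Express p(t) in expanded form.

Write p(t) = at^2 + bt + c. Substituting each data point gives a linear system:
  9a + 3b + c = 15/2
  16a + 4b + c = 13
  25a + 5b + c = 41/2
Solving the system yields a = 1, b = -3/2, c = 3.
So p(t) = t^2 - (3/2)t + 3.
Check: p(5) = 41/2. ✓

p(t) = t^2 - (3/2)t + 3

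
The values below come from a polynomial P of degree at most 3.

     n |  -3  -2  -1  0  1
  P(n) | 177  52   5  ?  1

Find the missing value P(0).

0

The 4 known points determine the degree-3 polynomial uniquely.
Write P(n) = an^3 + bn^2 + cn + d. Substituting each data point gives a linear system:
  -27a + 9b - 3c + d = 177
  -8a + 4b - 2c + d = 52
  -a + b - c + d = 5
  a + b + c + d = 1
Solving the system yields a = -6, b = 3, c = 4, d = 0.
So P(n) = -6n^3 + 3n^2 + 4n.
Then P(0) = 0.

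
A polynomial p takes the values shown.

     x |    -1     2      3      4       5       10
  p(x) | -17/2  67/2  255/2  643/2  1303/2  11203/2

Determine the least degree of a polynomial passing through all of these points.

Divided differences on the nodes -1, 2, 3, 4, 5, 10:
  order 0: -17/2  67/2  255/2  643/2  1303/2  11203/2
  order 1: 14  94  194  330  990
  order 2: 20  50  68  110
  order 3: 6  6  6
  order 4: 0  0
  order 5: 0
The order-3 divided differences are all 6 (nonzero) and every higher order vanishes, so the data lies on a polynomial of degree exactly 3.

3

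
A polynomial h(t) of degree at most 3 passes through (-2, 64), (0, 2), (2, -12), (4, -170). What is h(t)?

Write h(t) = at^3 + bt^2 + ct + d. Substituting each data point gives a linear system:
  -8a + 4b - 2c + d = 64
  d = 2
  8a + 4b + 2c + d = -12
  64a + 16b + 4c + d = -170
Solving the system yields a = -4, b = 6, c = -3, d = 2.
So h(t) = -4t^3 + 6t^2 - 3t + 2.
Check: h(4) = -170. ✓

h(t) = -4t^3 + 6t^2 - 3t + 2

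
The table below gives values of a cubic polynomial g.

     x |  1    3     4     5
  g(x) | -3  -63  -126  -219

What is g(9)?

-1011

Using the Lagrange interpolation formula with nodes 1, 3, 4, 5:
  L_0(x) = (x - 3)(x - 4)(x - 5) / -24
  L_1(x) = (x - 1)(x - 4)(x - 5) / 4
  L_2(x) = (x - 1)(x - 3)(x - 5) / -3
  L_3(x) = (x - 1)(x - 3)(x - 4) / 8
Then g(x) = -3·L_0(x) - 63·L_1(x) - 126·L_2(x) - 219·L_3(x).
Expanding and collecting terms gives g(x) = -x^3 - 3x^2 - 5x + 6.
Evaluating at x = 9: g(9) = -1011.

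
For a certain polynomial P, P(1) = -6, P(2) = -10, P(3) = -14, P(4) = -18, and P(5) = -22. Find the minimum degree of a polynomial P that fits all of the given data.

1

Forward differences of the values at s = 1, 2, 3, 4, 5:
  P  : -6  -10  -14  -18  -22
  Δ  : -4  -4  -4  -4
  Δ^2: 0  0  0
  Δ^3: 0  0
  Δ^4: 0
The first differences are constant (-4) and nonzero, while all higher differences vanish, so the minimal degree is 1.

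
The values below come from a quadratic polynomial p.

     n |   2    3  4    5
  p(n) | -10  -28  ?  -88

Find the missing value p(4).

The 3 known points determine the degree-2 polynomial uniquely.
Write p(n) = an^2 + bn + c. Substituting each data point gives a linear system:
  4a + 2b + c = -10
  9a + 3b + c = -28
  25a + 5b + c = -88
Solving the system yields a = -4, b = 2, c = 2.
So p(n) = -4n^2 + 2n + 2.
Then p(4) = -54.

-54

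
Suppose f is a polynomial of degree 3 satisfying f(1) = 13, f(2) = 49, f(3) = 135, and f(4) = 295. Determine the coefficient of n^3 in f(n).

4

Write f(n) = an^3 + bn^2 + cn + d. Substituting each data point gives a linear system:
  a + b + c + d = 13
  8a + 4b + 2c + d = 49
  27a + 9b + 3c + d = 135
  64a + 16b + 4c + d = 295
Solving the system yields a = 4, b = 1, c = 5, d = 3.
So f(n) = 4n³ + n² + 5n + 3.
The leading coefficient is 4.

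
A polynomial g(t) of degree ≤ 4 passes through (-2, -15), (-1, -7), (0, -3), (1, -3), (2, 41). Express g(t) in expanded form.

g(t) = 2t^4 + 4t^3 - 4t^2 - 2t - 3

Write g(t) = at^4 + bt^3 + ct^2 + dt + e. Substituting each data point gives a linear system:
  16a - 8b + 4c - 2d + e = -15
  a - b + c - d + e = -7
  e = -3
  a + b + c + d + e = -3
  16a + 8b + 4c + 2d + e = 41
Solving the system yields a = 2, b = 4, c = -4, d = -2, e = -3.
So g(t) = 2t⁴ + 4t³ - 4t² - 2t - 3.
Check: g(-2) = -15. ✓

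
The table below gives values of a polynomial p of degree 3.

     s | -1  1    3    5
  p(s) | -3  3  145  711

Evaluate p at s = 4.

Using the Lagrange interpolation formula with nodes -1, 1, 3, 5:
  L_0(s) = (s - 1)(s - 3)(s - 5) / -48
  L_1(s) = (s + 1)(s - 3)(s - 5) / 16
  L_2(s) = (s + 1)(s - 1)(s - 5) / -16
  L_3(s) = (s + 1)(s - 1)(s - 3) / 48
Then p(s) = -3·L_0(s) + 3·L_1(s) + 145·L_2(s) + 711·L_3(s).
Expanding and collecting terms gives p(s) = 6s^3 - s^2 - 3s + 1.
Evaluating at s = 4: p(4) = 357.

357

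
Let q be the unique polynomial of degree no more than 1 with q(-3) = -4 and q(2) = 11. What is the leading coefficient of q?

3

Write q(t) = at + b. Substituting each data point gives a linear system:
  -3a + b = -4
  2a + b = 11
Solving the system yields a = 3, b = 5.
So q(t) = 3t + 5.
The leading coefficient is 3.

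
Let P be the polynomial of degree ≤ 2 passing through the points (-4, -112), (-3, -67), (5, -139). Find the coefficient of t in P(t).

Write P(t) = at^2 + bt + c. Substituting each data point gives a linear system:
  16a - 4b + c = -112
  9a - 3b + c = -67
  25a + 5b + c = -139
Solving the system yields a = -6, b = 3, c = -4.
So P(t) = -6t² + 3t - 4.
The coefficient of t is 3.

3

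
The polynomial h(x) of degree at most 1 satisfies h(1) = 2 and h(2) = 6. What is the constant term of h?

-2

Write h(x) = ax + b. Substituting each data point gives a linear system:
  a + b = 2
  2a + b = 6
Solving the system yields a = 4, b = -2.
So h(x) = 4x - 2.
The constant term is -2.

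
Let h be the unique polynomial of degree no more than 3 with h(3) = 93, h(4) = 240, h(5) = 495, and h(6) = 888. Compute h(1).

3

Using the Lagrange interpolation formula with nodes 3, 4, 5, 6:
  L_0(n) = (n - 4)(n - 5)(n - 6) / -6
  L_1(n) = (n - 3)(n - 5)(n - 6) / 2
  L_2(n) = (n - 3)(n - 4)(n - 6) / -2
  L_3(n) = (n - 3)(n - 4)(n - 5) / 6
Then h(n) = 93·L_0(n) + 240·L_1(n) + 495·L_2(n) + 888·L_3(n).
Expanding and collecting terms gives h(n) = 5n^3 - 6n^2 + 4n.
Evaluating at n = 1: h(1) = 3.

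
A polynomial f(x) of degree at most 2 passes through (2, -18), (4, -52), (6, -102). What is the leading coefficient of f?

Write f(x) = ax^2 + bx + c. Substituting each data point gives a linear system:
  4a + 2b + c = -18
  16a + 4b + c = -52
  36a + 6b + c = -102
Solving the system yields a = -2, b = -5, c = 0.
So f(x) = -2x^2 - 5x.
The leading coefficient is -2.

-2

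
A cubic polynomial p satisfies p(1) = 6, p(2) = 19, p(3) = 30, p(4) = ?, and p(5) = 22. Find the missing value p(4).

33

On equispaced nodes a degree-3 polynomial has vanishing fourth forward difference, so
  p(1) - 4·p(2) + 6·p(3) - 4·p(4) + p(5) = 0.
Substituting the known values and solving for p(4):
  -4·p(4) = -132
  p(4) = 33.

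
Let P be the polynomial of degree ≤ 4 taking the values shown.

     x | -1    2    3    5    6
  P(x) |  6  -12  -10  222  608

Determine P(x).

Write P(x) = ax^4 + bx^3 + cx^2 + dx + e. Substituting each data point gives a linear system:
  a - b + c - d + e = 6
  16a + 8b + 4c + 2d + e = -12
  81a + 27b + 9c + 3d + e = -10
  625a + 125b + 25c + 5d + e = 222
  1296a + 216b + 36c + 6d + e = 608
Solving the system yields a = 1, b = -3, c = -1, d = -1, e = 2.
So P(x) = x^4 - 3x^3 - x^2 - x + 2.
Check: P(5) = 222. ✓

P(x) = x^4 - 3x^3 - x^2 - x + 2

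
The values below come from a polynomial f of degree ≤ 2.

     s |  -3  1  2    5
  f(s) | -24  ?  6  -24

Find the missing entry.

8

The 3 known points determine the degree-2 polynomial uniquely.
Write f(s) = as^2 + bs + c. Substituting each data point gives a linear system:
  9a - 3b + c = -24
  4a + 2b + c = 6
  25a + 5b + c = -24
Solving the system yields a = -2, b = 4, c = 6.
So f(s) = -2s^2 + 4s + 6.
Then f(1) = 8.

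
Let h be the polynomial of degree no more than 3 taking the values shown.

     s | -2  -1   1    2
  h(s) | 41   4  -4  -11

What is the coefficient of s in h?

Write h(s) = as^3 + bs^2 + cs + d. Substituting each data point gives a linear system:
  -8a + 4b - 2c + d = 41
  -a + b - c + d = 4
  a + b + c + d = -4
  8a + 4b + 2c + d = -11
Solving the system yields a = -3, b = 5, c = -1, d = -5.
So h(s) = -3s³ + 5s² - s - 5.
The coefficient of s is -1.

-1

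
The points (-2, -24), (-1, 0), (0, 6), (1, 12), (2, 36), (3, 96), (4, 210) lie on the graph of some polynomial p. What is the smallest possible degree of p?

3

Forward differences of the values at u = -2, -1, 0, 1, 2, 3, 4:
  p  : -24  0  6  12  36  96  210
  Δ  : 24  6  6  24  60  114
  Δ^2: -18  0  18  36  54
  Δ^3: 18  18  18  18
  Δ^4: 0  0  0
  Δ^5: 0  0
  Δ^6: 0
The third differences are constant (18) and nonzero, while all higher differences vanish, so the minimal degree is 3.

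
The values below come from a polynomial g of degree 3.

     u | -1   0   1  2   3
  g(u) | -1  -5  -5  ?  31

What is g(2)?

5

On equispaced nodes a degree-3 polynomial has vanishing fourth forward difference, so
  g(-1) - 4·g(0) + 6·g(1) - 4·g(2) + g(3) = 0.
Substituting the known values and solving for g(2):
  -4·g(2) = -20
  g(2) = 5.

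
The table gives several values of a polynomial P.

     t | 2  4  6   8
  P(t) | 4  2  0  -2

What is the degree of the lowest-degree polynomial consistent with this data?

Forward differences of the values at t = 2, 4, 6, 8:
  P  : 4  2  0  -2
  Δ  : -2  -2  -2
  Δ^2: 0  0
  Δ^3: 0
The first differences are constant (-2) and nonzero, while all higher differences vanish, so the minimal degree is 1.

1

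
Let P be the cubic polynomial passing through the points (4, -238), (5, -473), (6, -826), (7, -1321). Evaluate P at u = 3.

-97

Using the Lagrange interpolation formula with nodes 4, 5, 6, 7:
  L_0(u) = (u - 5)(u - 6)(u - 7) / -6
  L_1(u) = (u - 4)(u - 6)(u - 7) / 2
  L_2(u) = (u - 4)(u - 5)(u - 7) / -2
  L_3(u) = (u - 4)(u - 5)(u - 6) / 6
Then P(u) = -238·L_0(u) - 473·L_1(u) - 826·L_2(u) - 1321·L_3(u).
Expanding and collecting terms gives P(u) = -4u^3 + u^2 + 2.
Evaluating at u = 3: P(3) = -97.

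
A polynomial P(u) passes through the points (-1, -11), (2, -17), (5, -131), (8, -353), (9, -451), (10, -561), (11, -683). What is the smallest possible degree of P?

2

Divided differences on the nodes -1, 2, 5, 8, 9, 10, 11:
  order 0: -11  -17  -131  -353  -451  -561  -683
  order 1: -2  -38  -74  -98  -110  -122
  order 2: -6  -6  -6  -6  -6
  order 3: 0  0  0  0
  order 4: 0  0  0
  order 5: 0  0
  order 6: 0
The order-2 divided differences are all -6 (nonzero) and every higher order vanishes, so the data lies on a polynomial of degree exactly 2.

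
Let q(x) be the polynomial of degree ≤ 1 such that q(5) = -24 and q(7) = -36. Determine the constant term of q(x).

6

Write q(x) = ax + b. Substituting each data point gives a linear system:
  5a + b = -24
  7a + b = -36
Solving the system yields a = -6, b = 6.
So q(x) = -6x + 6.
The constant term is 6.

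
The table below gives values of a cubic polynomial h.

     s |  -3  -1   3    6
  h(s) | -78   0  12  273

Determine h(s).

h(s) = 2s^3 - 4s^2 - 3s + 3

Using the Lagrange interpolation formula with nodes -3, -1, 3, 6:
  L_0(s) = (s + 1)(s - 3)(s - 6) / -108
  L_1(s) = (s + 3)(s - 3)(s - 6) / 56
  L_2(s) = (s + 3)(s + 1)(s - 6) / -72
  L_3(s) = (s + 3)(s + 1)(s - 3) / 189
Then h(s) = -78·L_0(s) + 0·L_1(s) + 12·L_2(s) + 273·L_3(s).
Expanding and collecting terms gives h(s) = 2s^3 - 4s^2 - 3s + 3.
Check: h(3) = 12. ✓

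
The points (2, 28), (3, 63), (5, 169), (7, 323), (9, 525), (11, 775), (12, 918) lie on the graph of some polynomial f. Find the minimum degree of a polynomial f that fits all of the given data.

Divided differences on the nodes 2, 3, 5, 7, 9, 11, 12:
  order 0: 28  63  169  323  525  775  918
  order 1: 35  53  77  101  125  143
  order 2: 6  6  6  6  6
  order 3: 0  0  0  0
  order 4: 0  0  0
  order 5: 0  0
  order 6: 0
The order-2 divided differences are all 6 (nonzero) and every higher order vanishes, so the data lies on a polynomial of degree exactly 2.

2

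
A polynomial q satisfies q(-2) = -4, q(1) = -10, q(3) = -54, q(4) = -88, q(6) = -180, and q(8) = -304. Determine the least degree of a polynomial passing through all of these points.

Divided differences on the nodes -2, 1, 3, 4, 6, 8:
  order 0: -4  -10  -54  -88  -180  -304
  order 1: -2  -22  -34  -46  -62
  order 2: -4  -4  -4  -4
  order 3: 0  0  0
  order 4: 0  0
  order 5: 0
The order-2 divided differences are all -4 (nonzero) and every higher order vanishes, so the data lies on a polynomial of degree exactly 2.

2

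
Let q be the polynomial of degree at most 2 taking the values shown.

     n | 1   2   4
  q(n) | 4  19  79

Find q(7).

244

Using the Lagrange interpolation formula with nodes 1, 2, 4:
  L_0(n) = (n - 2)(n - 4) / 3
  L_1(n) = (n - 1)(n - 4) / -2
  L_2(n) = (n - 1)(n - 2) / 6
Then q(n) = 4·L_0(n) + 19·L_1(n) + 79·L_2(n).
Expanding and collecting terms gives q(n) = 5n² - 1.
Evaluating at n = 7: q(7) = 244.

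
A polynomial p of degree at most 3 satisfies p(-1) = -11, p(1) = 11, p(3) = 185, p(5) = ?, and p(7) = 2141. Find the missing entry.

On equispaced nodes a degree-3 polynomial has vanishing fourth forward difference, so
  p(-1) - 4·p(1) + 6·p(3) - 4·p(5) + p(7) = 0.
Substituting the known values and solving for p(5):
  -4·p(5) = -3196
  p(5) = 799.

799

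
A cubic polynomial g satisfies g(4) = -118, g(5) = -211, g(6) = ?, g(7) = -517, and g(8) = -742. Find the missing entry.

The 4 known points determine the degree-3 polynomial uniquely.
Write g(u) = au^3 + bu^2 + cu + d. Substituting each data point gives a linear system:
  64a + 16b + 4c + d = -118
  125a + 25b + 5c + d = -211
  343a + 49b + 7c + d = -517
  512a + 64b + 8c + d = -742
Solving the system yields a = -1, b = -4, c = 4, d = -6.
So g(u) = -u³ - 4u² + 4u - 6.
Then g(6) = -342.

-342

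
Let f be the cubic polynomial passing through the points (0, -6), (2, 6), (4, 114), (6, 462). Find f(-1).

-21

Using the Lagrange interpolation formula with nodes 0, 2, 4, 6:
  L_0(x) = (x - 2)(x - 4)(x - 6) / -48
  L_1(x) = x(x - 4)(x - 6) / 16
  L_2(x) = x(x - 2)(x - 6) / -16
  L_3(x) = x(x - 2)(x - 4) / 48
Then f(x) = -6·L_0(x) + 6·L_1(x) + 114·L_2(x) + 462·L_3(x).
Expanding and collecting terms gives f(x) = 3x^3 - 6x^2 + 6x - 6.
Evaluating at x = -1: f(-1) = -21.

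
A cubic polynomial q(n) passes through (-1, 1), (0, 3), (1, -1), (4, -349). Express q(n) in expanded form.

q(n) = -5n^3 - 3n^2 + 4n + 3

Write q(n) = an^3 + bn^2 + cn + d. Substituting each data point gives a linear system:
  -a + b - c + d = 1
  d = 3
  a + b + c + d = -1
  64a + 16b + 4c + d = -349
Solving the system yields a = -5, b = -3, c = 4, d = 3.
So q(n) = -5n^3 - 3n^2 + 4n + 3.
Check: q(0) = 3. ✓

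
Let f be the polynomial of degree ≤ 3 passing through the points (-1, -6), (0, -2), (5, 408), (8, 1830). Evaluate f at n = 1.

-4

Using the Lagrange interpolation formula with nodes -1, 0, 5, 8:
  L_0(n) = n(n - 5)(n - 8) / -54
  L_1(n) = (n + 1)(n - 5)(n - 8) / 40
  L_2(n) = (n + 1)n(n - 8) / -90
  L_3(n) = (n + 1)n(n - 5) / 216
Then f(n) = -6·L_0(n) - 2·L_1(n) + 408·L_2(n) + 1830·L_3(n).
Expanding and collecting terms gives f(n) = 4n³ - 3n² - 3n - 2.
Evaluating at n = 1: f(1) = -4.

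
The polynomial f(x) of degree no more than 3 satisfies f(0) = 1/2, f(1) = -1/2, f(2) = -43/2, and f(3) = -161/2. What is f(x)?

f(x) = -3x^3 - x^2 + 3x + 1/2

Write f(x) = ax^3 + bx^2 + cx + d. Substituting each data point gives a linear system:
  d = 1/2
  a + b + c + d = -1/2
  8a + 4b + 2c + d = -43/2
  27a + 9b + 3c + d = -161/2
Solving the system yields a = -3, b = -1, c = 3, d = 1/2.
So f(x) = -3x^3 - x^2 + 3x + 1/2.
Check: f(1) = -1/2. ✓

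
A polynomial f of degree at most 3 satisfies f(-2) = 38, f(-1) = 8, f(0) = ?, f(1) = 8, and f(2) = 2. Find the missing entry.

On equispaced nodes a degree-3 polynomial has vanishing fourth forward difference, so
  f(-2) - 4·f(-1) + 6·f(0) - 4·f(1) + f(2) = 0.
Substituting the known values and solving for f(0):
  6·f(0) = 24
  f(0) = 4.

4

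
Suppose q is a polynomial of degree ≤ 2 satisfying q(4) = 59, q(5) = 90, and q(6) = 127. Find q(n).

Write q(n) = an^2 + bn + c. Substituting each data point gives a linear system:
  16a + 4b + c = 59
  25a + 5b + c = 90
  36a + 6b + c = 127
Solving the system yields a = 3, b = 4, c = -5.
So q(n) = 3n^2 + 4n - 5.
Check: q(4) = 59. ✓

q(n) = 3n^2 + 4n - 5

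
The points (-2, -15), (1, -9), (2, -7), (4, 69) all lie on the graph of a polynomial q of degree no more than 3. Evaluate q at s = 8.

845

Write q(s) = as^3 + bs^2 + cs + d. Substituting each data point gives a linear system:
  -8a + 4b - 2c + d = -15
  a + b + c + d = -9
  8a + 4b + 2c + d = -7
  64a + 16b + 4c + d = 69
Solving the system yields a = 2, b = -2, c = -6, d = -3.
So q(s) = 2s^3 - 2s^2 - 6s - 3.
Then q(8) = 845.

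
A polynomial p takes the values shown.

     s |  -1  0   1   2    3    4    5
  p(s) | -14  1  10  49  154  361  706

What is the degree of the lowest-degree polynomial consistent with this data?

3

Forward differences of the values at s = -1, 0, 1, 2, 3, 4, 5:
  p  : -14  1  10  49  154  361  706
  Δ  : 15  9  39  105  207  345
  Δ^2: -6  30  66  102  138
  Δ^3: 36  36  36  36
  Δ^4: 0  0  0
  Δ^5: 0  0
  Δ^6: 0
The third differences are constant (36) and nonzero, while all higher differences vanish, so the minimal degree is 3.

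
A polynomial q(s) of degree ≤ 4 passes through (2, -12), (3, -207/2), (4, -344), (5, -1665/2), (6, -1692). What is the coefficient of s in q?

Write q(s) = as^4 + bs^3 + cs^2 + ds + e. Substituting each data point gives a linear system:
  16a + 8b + 4c + 2d + e = -12
  81a + 27b + 9c + 3d + e = -207/2
  256a + 64b + 16c + 4d + e = -344
  625a + 125b + 25c + 5d + e = -1665/2
  1296a + 216b + 36c + 6d + e = -1692
Solving the system yields a = -1, b = -5/2, c = 3, d = 6, e = 0.
So q(s) = -s^4 - (5/2)s^3 + 3s^2 + 6s.
The coefficient of s is 6.

6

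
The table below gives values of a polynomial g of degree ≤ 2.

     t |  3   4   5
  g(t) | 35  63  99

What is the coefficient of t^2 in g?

4

Write g(t) = at^2 + bt + c. Substituting each data point gives a linear system:
  9a + 3b + c = 35
  16a + 4b + c = 63
  25a + 5b + c = 99
Solving the system yields a = 4, b = 0, c = -1.
So g(t) = 4t² - 1.
The leading coefficient is 4.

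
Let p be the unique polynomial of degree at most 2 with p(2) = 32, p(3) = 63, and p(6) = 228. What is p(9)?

501

Using the Lagrange interpolation formula with nodes 2, 3, 6:
  L_0(x) = (x - 3)(x - 6) / 4
  L_1(x) = (x - 2)(x - 6) / -3
  L_2(x) = (x - 2)(x - 3) / 12
Then p(x) = 32·L_0(x) + 63·L_1(x) + 228·L_2(x).
Expanding and collecting terms gives p(x) = 6x² + x + 6.
Evaluating at x = 9: p(9) = 501.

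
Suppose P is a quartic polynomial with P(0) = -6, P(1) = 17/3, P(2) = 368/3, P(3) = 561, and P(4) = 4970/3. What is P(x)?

P(x) = 5x^4 + 6x^3 - (1/3)x^2 + x - 6

Using the Lagrange interpolation formula with nodes 0, 1, 2, 3, 4:
  L_0(x) = (x - 1)(x - 2)(x - 3)(x - 4) / 24
  L_1(x) = x(x - 2)(x - 3)(x - 4) / -6
  L_2(x) = x(x - 1)(x - 3)(x - 4) / 4
  L_3(x) = x(x - 1)(x - 2)(x - 4) / -6
  L_4(x) = x(x - 1)(x - 2)(x - 3) / 24
Then P(x) = -6·L_0(x) + 17/3·L_1(x) + 368/3·L_2(x) + 561·L_3(x) + 4970/3·L_4(x).
Expanding and collecting terms gives P(x) = 5x^4 + 6x^3 - (1/3)x^2 + x - 6.
Check: P(1) = 17/3. ✓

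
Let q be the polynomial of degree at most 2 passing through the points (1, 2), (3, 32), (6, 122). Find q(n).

q(n) = 3n^2 + 3n - 4

Write q(n) = an^2 + bn + c. Substituting each data point gives a linear system:
  a + b + c = 2
  9a + 3b + c = 32
  36a + 6b + c = 122
Solving the system yields a = 3, b = 3, c = -4.
So q(n) = 3n^2 + 3n - 4.
Check: q(6) = 122. ✓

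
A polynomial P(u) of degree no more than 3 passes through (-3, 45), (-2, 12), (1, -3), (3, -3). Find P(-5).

189

Write P(u) = au^3 + bu^2 + cu + d. Substituting each data point gives a linear system:
  -27a + 9b - 3c + d = 45
  -8a + 4b - 2c + d = 12
  a + b + c + d = -3
  27a + 9b + 3c + d = -3
Solving the system yields a = -1, b = 3, c = 1, d = -6.
So P(u) = -u^3 + 3u^2 + u - 6.
Then P(-5) = 189.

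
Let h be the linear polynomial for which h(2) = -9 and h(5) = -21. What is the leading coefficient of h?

Write h(x) = ax + b. Substituting each data point gives a linear system:
  2a + b = -9
  5a + b = -21
Solving the system yields a = -4, b = -1.
So h(x) = -4x - 1.
The leading coefficient is -4.

-4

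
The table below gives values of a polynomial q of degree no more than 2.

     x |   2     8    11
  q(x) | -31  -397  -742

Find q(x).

q(x) = -6x^2 - x - 5

Using the Lagrange interpolation formula with nodes 2, 8, 11:
  L_0(x) = (x - 8)(x - 11) / 54
  L_1(x) = (x - 2)(x - 11) / -18
  L_2(x) = (x - 2)(x - 8) / 27
Then q(x) = -31·L_0(x) - 397·L_1(x) - 742·L_2(x).
Expanding and collecting terms gives q(x) = -6x^2 - x - 5.
Check: q(2) = -31. ✓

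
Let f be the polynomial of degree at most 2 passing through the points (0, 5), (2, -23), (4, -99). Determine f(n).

Write f(n) = an^2 + bn + c. Substituting each data point gives a linear system:
  c = 5
  4a + 2b + c = -23
  16a + 4b + c = -99
Solving the system yields a = -6, b = -2, c = 5.
So f(n) = -6n² - 2n + 5.
Check: f(0) = 5. ✓

f(n) = -6n^2 - 2n + 5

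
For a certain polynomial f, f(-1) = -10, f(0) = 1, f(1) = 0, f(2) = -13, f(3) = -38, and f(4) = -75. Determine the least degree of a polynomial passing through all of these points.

2

Forward differences of the values at s = -1, 0, 1, 2, 3, 4:
  f  : -10  1  0  -13  -38  -75
  Δ  : 11  -1  -13  -25  -37
  Δ^2: -12  -12  -12  -12
  Δ^3: 0  0  0
  Δ^4: 0  0
  Δ^5: 0
The second differences are constant (-12) and nonzero, while all higher differences vanish, so the minimal degree is 2.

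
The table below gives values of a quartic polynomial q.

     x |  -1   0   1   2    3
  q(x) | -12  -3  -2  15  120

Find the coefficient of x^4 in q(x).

2

Write q(x) = ax^4 + bx^3 + cx^2 + dx + e. Substituting each data point gives a linear system:
  a - b + c - d + e = -12
  e = -3
  a + b + c + d + e = -2
  16a + 8b + 4c + 2d + e = 15
  81a + 27b + 9c + 3d + e = 120
Solving the system yields a = 2, b = 0, c = -6, d = 5, e = -3.
So q(x) = 2x^4 - 6x^2 + 5x - 3.
The leading coefficient is 2.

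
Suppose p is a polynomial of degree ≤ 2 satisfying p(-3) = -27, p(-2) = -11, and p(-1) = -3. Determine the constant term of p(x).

Write p(x) = ax^2 + bx + c. Substituting each data point gives a linear system:
  9a - 3b + c = -27
  4a - 2b + c = -11
  a - b + c = -3
Solving the system yields a = -4, b = -4, c = -3.
So p(x) = -4x^2 - 4x - 3.
The constant term is -3.

-3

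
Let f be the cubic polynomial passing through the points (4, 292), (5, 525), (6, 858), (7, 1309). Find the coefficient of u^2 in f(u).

Write f(u) = au^3 + bu^2 + cu + d. Substituting each data point gives a linear system:
  64a + 16b + 4c + d = 292
  125a + 25b + 5c + d = 525
  216a + 36b + 6c + d = 858
  343a + 49b + 7c + d = 1309
Solving the system yields a = 3, b = 5, c = 5, d = 0.
So f(u) = 3u³ + 5u² + 5u.
The coefficient of u^2 is 5.

5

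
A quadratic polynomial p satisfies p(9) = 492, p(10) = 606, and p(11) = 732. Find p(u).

p(u) = 6u^2 + 6

Using the Lagrange interpolation formula with nodes 9, 10, 11:
  L_0(u) = (u - 10)(u - 11) / 2
  L_1(u) = (u - 9)(u - 11) / -1
  L_2(u) = (u - 9)(u - 10) / 2
Then p(u) = 492·L_0(u) + 606·L_1(u) + 732·L_2(u).
Expanding and collecting terms gives p(u) = 6u^2 + 6.
Check: p(10) = 606. ✓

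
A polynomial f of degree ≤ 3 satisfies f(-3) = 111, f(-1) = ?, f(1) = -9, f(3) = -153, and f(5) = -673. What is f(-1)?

On equispaced nodes a degree-3 polynomial has vanishing fourth forward difference, so
  f(-3) - 4·f(-1) + 6·f(1) - 4·f(3) + f(5) = 0.
Substituting the known values and solving for f(-1):
  -4·f(-1) = 4
  f(-1) = -1.

-1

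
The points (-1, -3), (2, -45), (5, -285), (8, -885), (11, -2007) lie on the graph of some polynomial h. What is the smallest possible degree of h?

Forward differences of the values at t = -1, 2, 5, 8, 11:
  h  : -3  -45  -285  -885  -2007
  Δ  : -42  -240  -600  -1122
  Δ^2: -198  -360  -522
  Δ^3: -162  -162
  Δ^4: 0
The third differences are constant (-162) and nonzero, while all higher differences vanish, so the minimal degree is 3.

3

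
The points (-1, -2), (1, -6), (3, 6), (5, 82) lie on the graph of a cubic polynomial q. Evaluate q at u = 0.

-3

Forward differences of the values at u = -1, 1, 3, 5:
  q  : -2  -6  6  82
  Δ  : -4  12  76
  Δ^2: 16  64
  Δ^3: 48
The third differences are constant, confirming degree 3.
Interpolating (Newton forward form) and evaluating at u = 0 gives q(0) = -3.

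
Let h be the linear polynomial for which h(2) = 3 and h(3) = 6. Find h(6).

Using the Lagrange interpolation formula with nodes 2, 3:
  L_0(u) = (u - 3) / -1
  L_1(u) = (u - 2) / 1
Then h(u) = 3·L_0(u) + 6·L_1(u).
Expanding and collecting terms gives h(u) = 3u - 3.
Evaluating at u = 6: h(6) = 15.

15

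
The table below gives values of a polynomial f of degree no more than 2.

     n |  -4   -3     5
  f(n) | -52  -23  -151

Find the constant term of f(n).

4

Write f(n) = an^2 + bn + c. Substituting each data point gives a linear system:
  16a - 4b + c = -52
  9a - 3b + c = -23
  25a + 5b + c = -151
Solving the system yields a = -5, b = -6, c = 4.
So f(n) = -5n^2 - 6n + 4.
The constant term is 4.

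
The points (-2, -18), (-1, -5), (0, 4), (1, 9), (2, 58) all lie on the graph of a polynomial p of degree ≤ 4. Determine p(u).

Write p(u) = au^4 + bu^3 + cu^2 + du + e. Substituting each data point gives a linear system:
  16a - 8b + 4c - 2d + e = -18
  a - b + c - d + e = -5
  e = 4
  a + b + c + d + e = 9
  16a + 8b + 4c + 2d + e = 58
Solving the system yields a = 2, b = 4, c = -4, d = 3, e = 4.
So p(u) = 2u⁴ + 4u³ - 4u² + 3u + 4.
Check: p(2) = 58. ✓

p(u) = 2u^4 + 4u^3 - 4u^2 + 3u + 4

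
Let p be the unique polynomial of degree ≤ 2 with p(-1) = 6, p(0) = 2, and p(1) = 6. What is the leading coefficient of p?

4

Write p(n) = an^2 + bn + c. Substituting each data point gives a linear system:
  a - b + c = 6
  c = 2
  a + b + c = 6
Solving the system yields a = 4, b = 0, c = 2.
So p(n) = 4n² + 2.
The leading coefficient is 4.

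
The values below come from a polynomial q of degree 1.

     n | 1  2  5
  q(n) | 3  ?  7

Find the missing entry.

The 2 known points determine the degree-1 polynomial uniquely.
Write q(n) = an + b. Substituting each data point gives a linear system:
  a + b = 3
  5a + b = 7
Solving the system yields a = 1, b = 2.
So q(n) = n + 2.
Then q(2) = 4.

4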